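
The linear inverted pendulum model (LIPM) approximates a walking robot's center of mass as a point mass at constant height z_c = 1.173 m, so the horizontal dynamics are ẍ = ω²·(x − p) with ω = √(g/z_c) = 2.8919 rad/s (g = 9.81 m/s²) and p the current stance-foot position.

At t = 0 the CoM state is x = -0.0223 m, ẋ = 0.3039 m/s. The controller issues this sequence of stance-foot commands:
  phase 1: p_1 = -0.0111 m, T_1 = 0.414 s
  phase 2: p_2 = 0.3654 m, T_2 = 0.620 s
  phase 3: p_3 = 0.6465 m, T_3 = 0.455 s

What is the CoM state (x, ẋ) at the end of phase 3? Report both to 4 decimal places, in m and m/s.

x = -0.6593, ẋ = -3.5051

phase 1: p=-0.0111, T=0.414, ωT=1.197247, cosh=1.806506, sinh=1.504482; start (x,ẋ)=(-0.022300, 0.303900) → end (x,ẋ)=(0.126768, 0.500268)
phase 2: p=0.3654, T=0.620, ωT=1.792978, cosh=3.086890, sinh=2.920426; start (x,ẋ)=(0.126768, 0.500268) → end (x,ẋ)=(0.133972, -0.471113)
phase 3: p=0.6465, T=0.455, ωT=1.315815, cosh=1.998021, sinh=1.729765; start (x,ẋ)=(0.133972, -0.471113) → end (x,ẋ)=(-0.659333, -3.505115)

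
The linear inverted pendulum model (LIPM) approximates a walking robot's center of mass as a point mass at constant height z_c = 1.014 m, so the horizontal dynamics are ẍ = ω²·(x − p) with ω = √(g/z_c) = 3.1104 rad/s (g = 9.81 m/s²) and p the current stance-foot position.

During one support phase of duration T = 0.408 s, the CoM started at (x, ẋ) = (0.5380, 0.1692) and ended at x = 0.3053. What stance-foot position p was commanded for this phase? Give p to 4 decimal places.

p = 0.8881

ωT = 3.1104·0.408 = 1.269043; cosh(ωT) = 1.919274, sinh(ωT) = 1.638173
x(T) = p + (x₀−p)·cosh(ωT) + (ẋ₀/ω)·sinh(ωT) ⇒ p·(1 − cosh) = x(T) − x₀·cosh − (ẋ₀/ω)·sinh
numerator   = 0.3053 − (0.5380)·1.919274 − (0.1692/3.1104)·1.638173 = -0.816383
denominator = 1 − 1.919274 = -0.919274
p = -0.816383 / -0.919274 = 0.8881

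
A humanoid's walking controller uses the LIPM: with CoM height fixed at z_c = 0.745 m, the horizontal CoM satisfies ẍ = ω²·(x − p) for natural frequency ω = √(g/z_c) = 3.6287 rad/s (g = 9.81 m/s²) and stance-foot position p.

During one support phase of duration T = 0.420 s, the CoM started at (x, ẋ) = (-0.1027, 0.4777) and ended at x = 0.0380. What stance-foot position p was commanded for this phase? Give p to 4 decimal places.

ωT = 3.6287·0.420 = 1.524054; cosh(ωT) = 2.404313, sinh(ωT) = 2.186486
x(T) = p + (x₀−p)·cosh(ωT) + (ẋ₀/ω)·sinh(ωT) ⇒ p·(1 − cosh) = x(T) − x₀·cosh − (ẋ₀/ω)·sinh
numerator   = 0.0380 − (-0.1027)·2.404313 − (0.4777/3.6287)·2.186486 = -0.002917
denominator = 1 − 2.404313 = -1.404313
p = -0.002917 / -1.404313 = 0.0021

p = 0.0021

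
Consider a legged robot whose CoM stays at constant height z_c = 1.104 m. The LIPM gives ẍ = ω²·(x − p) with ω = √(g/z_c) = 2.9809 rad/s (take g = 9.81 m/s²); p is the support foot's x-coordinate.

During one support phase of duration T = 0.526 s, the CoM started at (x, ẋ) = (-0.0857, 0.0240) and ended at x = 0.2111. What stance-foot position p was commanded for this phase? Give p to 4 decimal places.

ωT = 2.9809·0.526 = 1.567953; cosh(ωT) = 2.502646, sinh(ωT) = 2.294175
x(T) = p + (x₀−p)·cosh(ωT) + (ẋ₀/ω)·sinh(ωT) ⇒ p·(1 − cosh) = x(T) − x₀·cosh − (ẋ₀/ω)·sinh
numerator   = 0.2111 − (-0.0857)·2.502646 − (0.0240/2.9809)·2.294175 = 0.407106
denominator = 1 − 2.502646 = -1.502646
p = 0.407106 / -1.502646 = -0.2709

p = -0.2709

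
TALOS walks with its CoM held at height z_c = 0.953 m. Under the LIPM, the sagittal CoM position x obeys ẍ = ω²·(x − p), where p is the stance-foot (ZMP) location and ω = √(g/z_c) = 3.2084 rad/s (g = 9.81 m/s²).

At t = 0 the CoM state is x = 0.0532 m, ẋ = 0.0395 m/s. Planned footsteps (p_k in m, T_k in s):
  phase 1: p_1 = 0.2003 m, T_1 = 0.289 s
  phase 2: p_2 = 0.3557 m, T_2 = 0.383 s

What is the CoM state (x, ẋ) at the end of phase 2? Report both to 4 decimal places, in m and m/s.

x = -0.5239, ẋ = -2.6169

phase 1: p=0.2003, T=0.289, ωT=0.927228, cosh=1.461571, sinh=1.065922; start (x,ẋ)=(0.053200, 0.039500) → end (x,ẋ)=(-0.001574, -0.445336)
phase 2: p=0.3557, T=0.383, ωT=1.228817, cosh=1.854912, sinh=1.562273; start (x,ẋ)=(-0.001574, -0.445336) → end (x,ẋ)=(-0.523860, -2.616858)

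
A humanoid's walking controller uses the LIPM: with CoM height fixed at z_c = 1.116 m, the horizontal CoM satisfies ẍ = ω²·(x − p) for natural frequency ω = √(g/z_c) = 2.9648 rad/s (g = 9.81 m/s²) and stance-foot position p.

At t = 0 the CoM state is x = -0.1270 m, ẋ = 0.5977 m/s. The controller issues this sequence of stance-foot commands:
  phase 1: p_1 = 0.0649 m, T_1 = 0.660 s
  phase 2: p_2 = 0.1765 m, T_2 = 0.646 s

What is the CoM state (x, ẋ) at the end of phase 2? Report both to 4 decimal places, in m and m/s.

phase 1: p=0.0649, T=0.660, ωT=1.956768, cosh=3.608867, sinh=3.467552; start (x,ẋ)=(-0.127000, 0.597700) → end (x,ẋ)=(0.071413, 0.184173)
phase 2: p=0.1765, T=0.646, ωT=1.915261, cosh=3.468006, sinh=3.320703; start (x,ẋ)=(0.071413, 0.184173) → end (x,ẋ)=(0.018338, -0.395895)

x = 0.0183, ẋ = -0.3959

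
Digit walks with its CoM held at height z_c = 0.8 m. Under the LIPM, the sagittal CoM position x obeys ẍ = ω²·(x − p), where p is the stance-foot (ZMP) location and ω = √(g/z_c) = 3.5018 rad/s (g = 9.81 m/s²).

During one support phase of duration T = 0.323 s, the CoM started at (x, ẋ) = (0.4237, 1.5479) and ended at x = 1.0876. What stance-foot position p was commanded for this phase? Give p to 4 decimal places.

ωT = 3.5018·0.323 = 1.131081; cosh(ωT) = 1.710845, sinh(ωT) = 1.388161
x(T) = p + (x₀−p)·cosh(ωT) + (ẋ₀/ω)·sinh(ωT) ⇒ p·(1 − cosh) = x(T) − x₀·cosh − (ẋ₀/ω)·sinh
numerator   = 1.0876 − (0.4237)·1.710845 − (1.5479/3.5018)·1.388161 = -0.250894
denominator = 1 − 1.710845 = -0.710845
p = -0.250894 / -0.710845 = 0.3530

p = 0.3530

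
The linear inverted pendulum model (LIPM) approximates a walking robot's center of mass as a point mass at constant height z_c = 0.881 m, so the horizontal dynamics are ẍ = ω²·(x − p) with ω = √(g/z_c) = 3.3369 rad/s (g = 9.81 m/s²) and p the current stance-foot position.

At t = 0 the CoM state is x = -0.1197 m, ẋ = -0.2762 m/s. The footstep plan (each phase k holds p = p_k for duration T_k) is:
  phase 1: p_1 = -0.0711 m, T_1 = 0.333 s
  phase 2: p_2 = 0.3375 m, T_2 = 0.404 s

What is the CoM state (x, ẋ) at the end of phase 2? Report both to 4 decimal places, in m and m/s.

x = -1.2690, ẋ = -5.0163

phase 1: p=-0.0711, T=0.333, ωT=1.111188, cosh=1.683566, sinh=1.354398; start (x,ẋ)=(-0.119700, -0.276200) → end (x,ẋ)=(-0.265027, -0.684648)
phase 2: p=0.3375, T=0.404, ωT=1.348108, cosh=2.054932, sinh=1.795201; start (x,ẋ)=(-0.265027, -0.684648) → end (x,ẋ)=(-1.268982, -5.016285)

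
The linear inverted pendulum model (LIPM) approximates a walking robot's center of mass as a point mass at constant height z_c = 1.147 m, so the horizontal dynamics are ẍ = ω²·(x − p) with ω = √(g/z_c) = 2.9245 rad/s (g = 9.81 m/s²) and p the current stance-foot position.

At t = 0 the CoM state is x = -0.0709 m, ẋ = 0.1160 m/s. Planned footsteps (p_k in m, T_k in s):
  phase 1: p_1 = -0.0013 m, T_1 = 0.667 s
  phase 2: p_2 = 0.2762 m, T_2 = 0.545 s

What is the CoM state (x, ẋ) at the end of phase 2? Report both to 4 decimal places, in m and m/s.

x = -0.9548, ẋ = -3.4260

phase 1: p=-0.0013, T=0.667, ωT=1.950642, cosh=3.587690, sinh=3.445508; start (x,ẋ)=(-0.070900, 0.116000) → end (x,ẋ)=(-0.114338, -0.285144)
phase 2: p=0.2762, T=0.545, ωT=1.593853, cosh=2.562909, sinh=2.359768; start (x,ẋ)=(-0.114338, -0.285144) → end (x,ẋ)=(-0.954794, -3.425954)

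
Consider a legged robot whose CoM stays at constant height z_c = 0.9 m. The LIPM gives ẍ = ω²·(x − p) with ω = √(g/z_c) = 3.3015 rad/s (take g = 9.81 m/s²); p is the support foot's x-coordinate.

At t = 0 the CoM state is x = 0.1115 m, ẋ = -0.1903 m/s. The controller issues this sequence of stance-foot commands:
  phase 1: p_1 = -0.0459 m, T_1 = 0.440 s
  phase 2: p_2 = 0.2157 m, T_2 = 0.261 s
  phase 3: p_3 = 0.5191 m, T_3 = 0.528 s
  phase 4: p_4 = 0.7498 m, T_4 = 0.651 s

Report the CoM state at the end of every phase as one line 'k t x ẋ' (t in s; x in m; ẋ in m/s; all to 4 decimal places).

1 0.4400 0.1925 0.6209
2 0.7010 0.3661 0.7914
3 1.2290 0.7327 0.9319
4 1.8800 1.8696 3.8124

phase 1: p=-0.0459, T=0.440, ωT=1.452660, cosh=2.254208, sinh=2.020261; start (x,ẋ)=(0.111500, -0.190300) → end (x,ẋ)=(0.192464, 0.620865)
phase 2: p=0.2157, T=0.261, ωT=0.861692, cosh=1.394804, sinh=0.972357; start (x,ẋ)=(0.192464, 0.620865) → end (x,ẋ)=(0.366147, 0.791391)
phase 3: p=0.5191, T=0.528, ωT=1.743192, cosh=2.945260, sinh=2.770299; start (x,ẋ)=(0.366147, 0.791391) → end (x,ẋ)=(0.732672, 0.931921)
phase 4: p=0.7498, T=0.651, ωT=2.149277, cosh=4.347609, sinh=4.231041; start (x,ẋ)=(0.732672, 0.931921) → end (x,ẋ)=(1.869638, 3.812370)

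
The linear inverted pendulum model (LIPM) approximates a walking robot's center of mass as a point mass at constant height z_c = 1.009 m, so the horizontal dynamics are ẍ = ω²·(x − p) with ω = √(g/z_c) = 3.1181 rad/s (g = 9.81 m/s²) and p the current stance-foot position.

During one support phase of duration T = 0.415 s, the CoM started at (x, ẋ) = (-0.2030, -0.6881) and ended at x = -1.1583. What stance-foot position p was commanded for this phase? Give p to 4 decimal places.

p = 0.4039

ωT = 3.1181·0.415 = 1.294011; cosh(ωT) = 1.960779, sinh(ωT) = 1.686610
x(T) = p + (x₀−p)·cosh(ωT) + (ẋ₀/ω)·sinh(ωT) ⇒ p·(1 − cosh) = x(T) − x₀·cosh − (ẋ₀/ω)·sinh
numerator   = -1.1583 − (-0.2030)·1.960779 − (-0.6881/3.1181)·1.686610 = -0.388062
denominator = 1 − 1.960779 = -0.960779
p = -0.388062 / -0.960779 = 0.4039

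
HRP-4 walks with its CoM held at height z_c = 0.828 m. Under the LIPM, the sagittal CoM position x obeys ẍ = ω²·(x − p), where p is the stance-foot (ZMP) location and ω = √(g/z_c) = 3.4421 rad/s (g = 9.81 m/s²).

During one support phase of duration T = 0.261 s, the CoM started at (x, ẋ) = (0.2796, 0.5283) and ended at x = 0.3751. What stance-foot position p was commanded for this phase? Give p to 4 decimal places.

ωT = 3.4421·0.261 = 0.898388; cosh(ωT) = 1.431434, sinh(ωT) = 1.024208
x(T) = p + (x₀−p)·cosh(ωT) + (ẋ₀/ω)·sinh(ωT) ⇒ p·(1 − cosh) = x(T) − x₀·cosh − (ẋ₀/ω)·sinh
numerator   = 0.3751 − (0.2796)·1.431434 − (0.5283/3.4421)·1.024208 = -0.182326
denominator = 1 − 1.431434 = -0.431434
p = -0.182326 / -0.431434 = 0.4226

p = 0.4226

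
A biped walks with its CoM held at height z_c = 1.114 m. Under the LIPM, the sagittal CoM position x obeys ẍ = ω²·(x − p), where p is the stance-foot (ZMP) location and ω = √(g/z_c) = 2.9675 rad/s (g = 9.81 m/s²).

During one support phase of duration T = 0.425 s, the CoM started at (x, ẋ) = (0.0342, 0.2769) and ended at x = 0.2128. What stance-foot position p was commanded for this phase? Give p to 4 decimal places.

ωT = 2.9675·0.425 = 1.261187; cosh(ωT) = 1.906464, sinh(ωT) = 1.623147
x(T) = p + (x₀−p)·cosh(ωT) + (ẋ₀/ω)·sinh(ωT) ⇒ p·(1 − cosh) = x(T) − x₀·cosh − (ẋ₀/ω)·sinh
numerator   = 0.2128 − (0.0342)·1.906464 − (0.2769/2.9675)·1.623147 = -0.003858
denominator = 1 − 1.906464 = -0.906464
p = -0.003858 / -0.906464 = 0.0043

p = 0.0043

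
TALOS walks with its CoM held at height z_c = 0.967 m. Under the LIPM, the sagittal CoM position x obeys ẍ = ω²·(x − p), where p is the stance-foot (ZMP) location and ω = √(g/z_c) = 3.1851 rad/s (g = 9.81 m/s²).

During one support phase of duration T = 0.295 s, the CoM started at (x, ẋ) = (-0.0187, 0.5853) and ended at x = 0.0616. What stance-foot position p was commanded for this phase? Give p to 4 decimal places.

p = 0.2317

ωT = 3.1851·0.295 = 0.939604; cosh(ωT) = 1.474876, sinh(ωT) = 1.084093
x(T) = p + (x₀−p)·cosh(ωT) + (ẋ₀/ω)·sinh(ωT) ⇒ p·(1 − cosh) = x(T) − x₀·cosh − (ẋ₀/ω)·sinh
numerator   = 0.0616 − (-0.0187)·1.474876 − (0.5853/3.1851)·1.084093 = -0.110035
denominator = 1 − 1.474876 = -0.474876
p = -0.110035 / -0.474876 = 0.2317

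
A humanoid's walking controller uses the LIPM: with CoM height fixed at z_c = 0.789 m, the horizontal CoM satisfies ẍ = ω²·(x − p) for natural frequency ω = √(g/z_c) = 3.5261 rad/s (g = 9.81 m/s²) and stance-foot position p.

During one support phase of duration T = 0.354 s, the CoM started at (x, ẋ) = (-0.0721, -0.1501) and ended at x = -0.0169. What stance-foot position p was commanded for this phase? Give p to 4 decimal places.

ωT = 3.5261·0.354 = 1.248239; cosh(ωT) = 1.885606, sinh(ωT) = 1.598597
x(T) = p + (x₀−p)·cosh(ωT) + (ẋ₀/ω)·sinh(ωT) ⇒ p·(1 − cosh) = x(T) − x₀·cosh − (ẋ₀/ω)·sinh
numerator   = -0.0169 − (-0.0721)·1.885606 − (-0.1501/3.5261)·1.598597 = 0.187102
denominator = 1 − 1.885606 = -0.885606
p = 0.187102 / -0.885606 = -0.2113

p = -0.2113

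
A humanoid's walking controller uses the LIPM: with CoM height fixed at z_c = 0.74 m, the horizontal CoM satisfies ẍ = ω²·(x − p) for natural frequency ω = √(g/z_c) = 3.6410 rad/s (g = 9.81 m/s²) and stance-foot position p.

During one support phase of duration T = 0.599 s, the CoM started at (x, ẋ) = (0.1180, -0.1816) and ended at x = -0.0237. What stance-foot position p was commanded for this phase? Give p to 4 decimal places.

p = 0.0961

ωT = 3.6410·0.599 = 2.180959; cosh(ωT) = 4.483864, sinh(ωT) = 4.370930
x(T) = p + (x₀−p)·cosh(ωT) + (ẋ₀/ω)·sinh(ωT) ⇒ p·(1 − cosh) = x(T) − x₀·cosh − (ẋ₀/ω)·sinh
numerator   = -0.0237 − (0.1180)·4.483864 − (-0.1816/3.6410)·4.370930 = -0.334790
denominator = 1 − 4.483864 = -3.483864
p = -0.334790 / -3.483864 = 0.0961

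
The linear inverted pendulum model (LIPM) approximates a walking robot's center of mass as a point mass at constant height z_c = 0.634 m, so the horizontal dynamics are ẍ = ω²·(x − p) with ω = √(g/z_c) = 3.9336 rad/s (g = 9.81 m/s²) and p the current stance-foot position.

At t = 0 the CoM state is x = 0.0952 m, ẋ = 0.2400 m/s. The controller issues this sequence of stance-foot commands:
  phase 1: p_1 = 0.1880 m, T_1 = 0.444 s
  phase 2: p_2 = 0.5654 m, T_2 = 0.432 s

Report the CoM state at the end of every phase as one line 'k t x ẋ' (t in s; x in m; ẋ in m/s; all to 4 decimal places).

phase 1: p=0.1880, T=0.444, ωT=1.746518, cosh=2.954491, sinh=2.780111; start (x,ẋ)=(0.095200, 0.240000) → end (x,ẋ)=(0.083446, -0.305769)
phase 2: p=0.5654, T=0.432, ωT=1.699315, cosh=2.826504, sinh=2.643696; start (x,ẋ)=(0.083446, -0.305769) → end (x,ẋ)=(-1.002347, -5.876216)

1 0.4440 0.0834 -0.3058
2 0.8760 -1.0023 -5.8762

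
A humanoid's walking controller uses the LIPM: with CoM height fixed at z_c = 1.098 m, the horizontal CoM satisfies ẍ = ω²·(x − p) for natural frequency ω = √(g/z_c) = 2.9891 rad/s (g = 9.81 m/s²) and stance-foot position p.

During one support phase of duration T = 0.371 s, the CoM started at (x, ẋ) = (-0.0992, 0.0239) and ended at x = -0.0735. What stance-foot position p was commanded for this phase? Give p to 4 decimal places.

p = -0.1211

ωT = 2.9891·0.371 = 1.108956; cosh(ωT) = 1.680548, sinh(ωT) = 1.350645
x(T) = p + (x₀−p)·cosh(ωT) + (ẋ₀/ω)·sinh(ωT) ⇒ p·(1 − cosh) = x(T) − x₀·cosh − (ẋ₀/ω)·sinh
numerator   = -0.0735 − (-0.0992)·1.680548 − (0.0239/2.9891)·1.350645 = 0.082411
denominator = 1 − 1.680548 = -0.680548
p = 0.082411 / -0.680548 = -0.1211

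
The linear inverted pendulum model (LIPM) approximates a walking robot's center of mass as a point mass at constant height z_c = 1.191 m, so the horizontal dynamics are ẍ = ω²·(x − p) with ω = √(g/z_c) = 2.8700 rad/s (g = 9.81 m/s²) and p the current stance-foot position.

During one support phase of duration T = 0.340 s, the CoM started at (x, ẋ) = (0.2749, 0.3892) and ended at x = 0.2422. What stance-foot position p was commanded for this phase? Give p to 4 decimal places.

ωT = 2.8700·0.340 = 0.975800; cosh(ωT) = 1.515090, sinh(ωT) = 1.138199
x(T) = p + (x₀−p)·cosh(ωT) + (ẋ₀/ω)·sinh(ωT) ⇒ p·(1 − cosh) = x(T) − x₀·cosh − (ẋ₀/ω)·sinh
numerator   = 0.2422 − (0.2749)·1.515090 − (0.3892/2.8700)·1.138199 = -0.328649
denominator = 1 − 1.515090 = -0.515090
p = -0.328649 / -0.515090 = 0.6380

p = 0.6380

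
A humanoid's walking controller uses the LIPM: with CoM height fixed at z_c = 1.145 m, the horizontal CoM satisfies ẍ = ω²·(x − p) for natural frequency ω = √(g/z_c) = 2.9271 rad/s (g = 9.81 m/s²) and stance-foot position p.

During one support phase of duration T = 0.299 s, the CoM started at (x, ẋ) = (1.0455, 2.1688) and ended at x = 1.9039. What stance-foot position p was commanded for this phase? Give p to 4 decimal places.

p = 0.7418

ωT = 2.9271·0.299 = 0.875203; cosh(ωT) = 1.408070, sinh(ωT) = 0.991292
x(T) = p + (x₀−p)·cosh(ωT) + (ẋ₀/ω)·sinh(ωT) ⇒ p·(1 − cosh) = x(T) − x₀·cosh − (ẋ₀/ω)·sinh
numerator   = 1.9039 − (1.0455)·1.408070 − (2.1688/2.9271)·0.991292 = -0.302723
denominator = 1 − 1.408070 = -0.408070
p = -0.302723 / -0.408070 = 0.7418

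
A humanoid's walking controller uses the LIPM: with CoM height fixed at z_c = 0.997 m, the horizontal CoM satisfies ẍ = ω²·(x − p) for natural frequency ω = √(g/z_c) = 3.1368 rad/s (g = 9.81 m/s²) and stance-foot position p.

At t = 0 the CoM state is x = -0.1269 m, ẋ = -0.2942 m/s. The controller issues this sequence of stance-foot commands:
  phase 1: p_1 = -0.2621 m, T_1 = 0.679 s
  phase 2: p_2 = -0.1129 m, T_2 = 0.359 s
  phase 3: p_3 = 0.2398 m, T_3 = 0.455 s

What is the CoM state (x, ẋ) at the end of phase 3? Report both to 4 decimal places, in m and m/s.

phase 1: p=-0.2621, T=0.679, ωT=2.129887, cosh=4.266384, sinh=4.147533; start (x,ẋ)=(-0.126900, -0.294200) → end (x,ẋ)=(-0.074281, 0.503779)
phase 2: p=-0.1129, T=0.359, ωT=1.126111, cosh=1.703967, sinh=1.379675; start (x,ẋ)=(-0.074281, 0.503779) → end (x,ẋ)=(0.174485, 1.025556)
phase 3: p=0.2398, T=0.455, ωT=1.427244, cosh=2.203584, sinh=1.963615; start (x,ẋ)=(0.174485, 1.025556) → end (x,ẋ)=(0.737863, 1.857591)

x = 0.7379, ẋ = 1.8576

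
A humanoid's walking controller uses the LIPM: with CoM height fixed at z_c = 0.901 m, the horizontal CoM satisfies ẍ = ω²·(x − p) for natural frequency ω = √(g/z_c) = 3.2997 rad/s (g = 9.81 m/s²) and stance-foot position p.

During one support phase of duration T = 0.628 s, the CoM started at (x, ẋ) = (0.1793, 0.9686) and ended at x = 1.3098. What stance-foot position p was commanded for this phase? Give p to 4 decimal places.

p = 0.1848

ωT = 3.2997·0.628 = 2.072212; cosh(ωT) = 4.034138, sinh(ωT) = 3.908231
x(T) = p + (x₀−p)·cosh(ωT) + (ẋ₀/ω)·sinh(ωT) ⇒ p·(1 − cosh) = x(T) − x₀·cosh − (ẋ₀/ω)·sinh
numerator   = 1.3098 − (0.1793)·4.034138 − (0.9686/3.2997)·3.908231 = -0.560750
denominator = 1 − 4.034138 = -3.034138
p = -0.560750 / -3.034138 = 0.1848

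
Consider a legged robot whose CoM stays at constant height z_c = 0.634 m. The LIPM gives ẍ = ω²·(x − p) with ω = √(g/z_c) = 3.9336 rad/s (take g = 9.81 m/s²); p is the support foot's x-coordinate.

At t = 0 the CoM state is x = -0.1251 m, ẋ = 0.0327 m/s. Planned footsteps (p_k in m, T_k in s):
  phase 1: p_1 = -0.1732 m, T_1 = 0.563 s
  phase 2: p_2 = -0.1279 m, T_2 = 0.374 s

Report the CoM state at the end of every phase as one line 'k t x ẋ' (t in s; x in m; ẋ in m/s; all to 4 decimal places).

phase 1: p=-0.1732, T=0.563, ωT=2.214617, cosh=4.633547, sinh=4.524352; start (x,ẋ)=(-0.125100, 0.032700) → end (x,ẋ)=(0.087285, 1.007552)
phase 2: p=-0.1279, T=0.374, ωT=1.471166, cosh=2.291984, sinh=2.062327; start (x,ẋ)=(0.087285, 1.007552) → end (x,ẋ)=(0.893544, 4.054950)

1 0.5630 0.0873 1.0076
2 0.9370 0.8935 4.0550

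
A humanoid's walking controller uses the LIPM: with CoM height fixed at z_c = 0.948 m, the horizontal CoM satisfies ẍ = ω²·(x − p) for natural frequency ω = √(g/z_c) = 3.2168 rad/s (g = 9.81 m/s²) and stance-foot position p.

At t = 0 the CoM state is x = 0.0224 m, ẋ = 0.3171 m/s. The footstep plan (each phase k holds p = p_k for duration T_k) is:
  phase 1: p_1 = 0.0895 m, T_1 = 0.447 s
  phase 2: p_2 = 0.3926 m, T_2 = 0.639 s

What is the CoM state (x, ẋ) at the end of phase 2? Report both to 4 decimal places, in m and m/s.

phase 1: p=0.0895, T=0.447, ωT=1.437910, cosh=2.224653, sinh=1.987229; start (x,ẋ)=(0.022400, 0.317100) → end (x,ẋ)=(0.136119, 0.276499)
phase 2: p=0.3926, T=0.639, ωT=2.055535, cosh=3.969521, sinh=3.841496; start (x,ẋ)=(0.136119, 0.276499) → end (x,ẋ)=(-0.295310, -2.071845)

x = -0.2953, ẋ = -2.0718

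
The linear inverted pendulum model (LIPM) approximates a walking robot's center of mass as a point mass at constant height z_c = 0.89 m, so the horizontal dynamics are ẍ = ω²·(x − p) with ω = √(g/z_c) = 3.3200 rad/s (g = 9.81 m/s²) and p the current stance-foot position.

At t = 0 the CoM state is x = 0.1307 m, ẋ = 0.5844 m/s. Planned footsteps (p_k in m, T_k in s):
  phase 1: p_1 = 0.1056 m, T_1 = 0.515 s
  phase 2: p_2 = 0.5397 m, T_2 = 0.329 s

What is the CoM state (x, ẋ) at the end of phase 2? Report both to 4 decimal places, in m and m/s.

phase 1: p=0.1056, T=0.515, ωT=1.709800, cosh=2.854379, sinh=2.673477; start (x,ẋ)=(0.130700, 0.584400) → end (x,ẋ)=(0.647841, 1.890885)
phase 2: p=0.5397, T=0.329, ωT=1.092280, cosh=1.658257, sinh=1.322806; start (x,ẋ)=(0.647841, 1.890885) → end (x,ẋ)=(1.472422, 3.610499)

x = 1.4724, ẋ = 3.6105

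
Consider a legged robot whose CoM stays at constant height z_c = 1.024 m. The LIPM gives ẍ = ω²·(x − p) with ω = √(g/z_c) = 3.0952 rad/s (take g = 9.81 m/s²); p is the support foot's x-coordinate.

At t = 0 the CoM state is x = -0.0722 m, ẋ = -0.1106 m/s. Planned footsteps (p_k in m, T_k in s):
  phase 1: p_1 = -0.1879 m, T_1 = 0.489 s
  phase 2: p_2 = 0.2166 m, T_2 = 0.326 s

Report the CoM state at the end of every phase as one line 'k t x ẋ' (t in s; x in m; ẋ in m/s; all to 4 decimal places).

phase 1: p=-0.1879, T=0.489, ωT=1.513553, cosh=2.381484, sinh=2.161358; start (x,ẋ)=(-0.072200, -0.110600) → end (x,ẋ)=(0.010406, 0.510622)
phase 2: p=0.2166, T=0.326, ωT=1.009035, cosh=1.553762, sinh=1.189191; start (x,ẋ)=(0.010406, 0.510622) → end (x,ẋ)=(0.092408, 0.034430)

1 0.4890 0.0104 0.5106
2 0.8150 0.0924 0.0344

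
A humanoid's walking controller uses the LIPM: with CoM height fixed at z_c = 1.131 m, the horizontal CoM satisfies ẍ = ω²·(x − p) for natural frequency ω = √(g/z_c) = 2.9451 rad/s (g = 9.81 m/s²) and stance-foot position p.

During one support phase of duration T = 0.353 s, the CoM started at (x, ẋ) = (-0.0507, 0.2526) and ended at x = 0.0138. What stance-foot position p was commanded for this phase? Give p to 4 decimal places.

p = 0.0197

ωT = 2.9451·0.353 = 1.039620; cosh(ωT) = 1.590866, sinh(ωT) = 1.237277
x(T) = p + (x₀−p)·cosh(ωT) + (ẋ₀/ω)·sinh(ωT) ⇒ p·(1 − cosh) = x(T) − x₀·cosh − (ẋ₀/ω)·sinh
numerator   = 0.0138 − (-0.0507)·1.590866 − (0.2526/2.9451)·1.237277 = -0.011664
denominator = 1 − 1.590866 = -0.590866
p = -0.011664 / -0.590866 = 0.0197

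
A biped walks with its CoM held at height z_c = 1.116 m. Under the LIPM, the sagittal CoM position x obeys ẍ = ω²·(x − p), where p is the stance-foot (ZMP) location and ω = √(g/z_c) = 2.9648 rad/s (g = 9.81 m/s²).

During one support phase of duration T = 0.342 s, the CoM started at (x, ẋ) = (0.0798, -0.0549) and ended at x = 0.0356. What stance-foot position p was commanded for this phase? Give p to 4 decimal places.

ωT = 2.9648·0.342 = 1.013962; cosh(ωT) = 1.559639, sinh(ωT) = 1.196860
x(T) = p + (x₀−p)·cosh(ωT) + (ẋ₀/ω)·sinh(ωT) ⇒ p·(1 − cosh) = x(T) − x₀·cosh − (ẋ₀/ω)·sinh
numerator   = 0.0356 − (0.0798)·1.559639 − (-0.0549/2.9648)·1.196860 = -0.066697
denominator = 1 − 1.559639 = -0.559639
p = -0.066697 / -0.559639 = 0.1192

p = 0.1192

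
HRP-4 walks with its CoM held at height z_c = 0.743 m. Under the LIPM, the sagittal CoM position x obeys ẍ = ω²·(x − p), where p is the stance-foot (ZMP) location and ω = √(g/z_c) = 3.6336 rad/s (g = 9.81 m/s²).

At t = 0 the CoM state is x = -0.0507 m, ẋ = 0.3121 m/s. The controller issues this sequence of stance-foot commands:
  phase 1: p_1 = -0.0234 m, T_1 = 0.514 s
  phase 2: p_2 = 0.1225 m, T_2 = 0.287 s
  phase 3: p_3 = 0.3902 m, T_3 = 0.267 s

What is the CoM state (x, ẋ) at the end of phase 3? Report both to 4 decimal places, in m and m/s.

phase 1: p=-0.0234, T=0.514, ωT=1.867670, cosh=3.313841, sinh=3.159358; start (x,ẋ)=(-0.050700, 0.312100) → end (x,ẋ)=(0.157498, 0.720850)
phase 2: p=0.1225, T=0.287, ωT=1.042843, cosh=1.594862, sinh=1.242411; start (x,ẋ)=(0.157498, 0.720850) → end (x,ẋ)=(0.424792, 1.307653)
phase 3: p=0.3902, T=0.267, ωT=0.970171, cosh=1.508707, sinh=1.129689; start (x,ẋ)=(0.424792, 1.307653) → end (x,ẋ)=(0.848940, 2.114861)

x = 0.8489, ẋ = 2.1149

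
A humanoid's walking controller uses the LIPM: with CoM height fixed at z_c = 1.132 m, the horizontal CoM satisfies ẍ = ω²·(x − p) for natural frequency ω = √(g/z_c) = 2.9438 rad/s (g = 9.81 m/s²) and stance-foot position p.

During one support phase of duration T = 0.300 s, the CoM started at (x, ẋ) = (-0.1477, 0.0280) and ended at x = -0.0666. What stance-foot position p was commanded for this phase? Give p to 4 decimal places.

ωT = 2.9438·0.300 = 0.883140; cosh(ωT) = 1.415982, sinh(ωT) = 1.002500
x(T) = p + (x₀−p)·cosh(ωT) + (ẋ₀/ω)·sinh(ωT) ⇒ p·(1 − cosh) = x(T) − x₀·cosh − (ẋ₀/ω)·sinh
numerator   = -0.0666 − (-0.1477)·1.415982 − (0.0280/2.9438)·1.002500 = 0.133005
denominator = 1 − 1.415982 = -0.415982
p = 0.133005 / -0.415982 = -0.3197

p = -0.3197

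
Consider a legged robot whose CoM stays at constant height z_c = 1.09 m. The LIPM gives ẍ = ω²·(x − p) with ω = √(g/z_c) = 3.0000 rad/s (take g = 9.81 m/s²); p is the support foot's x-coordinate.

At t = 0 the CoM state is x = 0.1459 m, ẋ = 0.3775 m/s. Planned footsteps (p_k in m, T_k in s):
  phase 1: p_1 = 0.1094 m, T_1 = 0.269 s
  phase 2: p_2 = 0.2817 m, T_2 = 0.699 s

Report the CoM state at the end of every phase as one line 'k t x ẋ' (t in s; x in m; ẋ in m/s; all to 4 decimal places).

1 0.2690 0.2714 0.6055
2 0.9680 1.0483 2.3780

phase 1: p=0.1094, T=0.269, ωT=0.807000, cosh=1.343685, sinh=0.897490; start (x,ẋ)=(0.145900, 0.377500) → end (x,ẋ)=(0.271379, 0.605516)
phase 2: p=0.2817, T=0.699, ωT=2.097000, cosh=4.132266, sinh=4.009442; start (x,ẋ)=(0.271379, 0.605516) → end (x,ẋ)=(1.048310, 2.378005)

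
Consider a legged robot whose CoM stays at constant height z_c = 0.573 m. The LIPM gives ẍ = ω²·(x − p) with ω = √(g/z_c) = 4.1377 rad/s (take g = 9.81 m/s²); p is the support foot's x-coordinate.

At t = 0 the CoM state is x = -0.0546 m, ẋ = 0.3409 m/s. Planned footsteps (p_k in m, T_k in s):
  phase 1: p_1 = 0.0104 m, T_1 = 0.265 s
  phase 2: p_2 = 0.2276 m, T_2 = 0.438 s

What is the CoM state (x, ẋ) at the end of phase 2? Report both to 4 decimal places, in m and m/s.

phase 1: p=0.0104, T=0.265, ωT=1.096491, cosh=1.663841, sinh=1.329800; start (x,ẋ)=(-0.054600, 0.340900) → end (x,ẋ)=(0.011811, 0.209553)
phase 2: p=0.2276, T=0.438, ωT=1.812313, cosh=3.143935, sinh=2.980659; start (x,ẋ)=(0.011811, 0.209553) → end (x,ẋ)=(-0.299872, -2.002521)

x = -0.2999, ẋ = -2.0025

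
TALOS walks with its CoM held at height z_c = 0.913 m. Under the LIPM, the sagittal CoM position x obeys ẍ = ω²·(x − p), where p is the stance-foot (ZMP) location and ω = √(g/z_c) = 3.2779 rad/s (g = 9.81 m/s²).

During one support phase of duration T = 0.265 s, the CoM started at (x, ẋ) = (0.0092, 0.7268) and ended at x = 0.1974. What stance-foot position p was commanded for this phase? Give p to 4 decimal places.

ωT = 3.2779·0.265 = 0.868644; cosh(ωT) = 1.401598, sinh(ωT) = 0.982077
x(T) = p + (x₀−p)·cosh(ωT) + (ẋ₀/ω)·sinh(ωT) ⇒ p·(1 − cosh) = x(T) − x₀·cosh − (ẋ₀/ω)·sinh
numerator   = 0.1974 − (0.0092)·1.401598 − (0.7268/3.2779)·0.982077 = -0.033248
denominator = 1 − 1.401598 = -0.401598
p = -0.033248 / -0.401598 = 0.0828

p = 0.0828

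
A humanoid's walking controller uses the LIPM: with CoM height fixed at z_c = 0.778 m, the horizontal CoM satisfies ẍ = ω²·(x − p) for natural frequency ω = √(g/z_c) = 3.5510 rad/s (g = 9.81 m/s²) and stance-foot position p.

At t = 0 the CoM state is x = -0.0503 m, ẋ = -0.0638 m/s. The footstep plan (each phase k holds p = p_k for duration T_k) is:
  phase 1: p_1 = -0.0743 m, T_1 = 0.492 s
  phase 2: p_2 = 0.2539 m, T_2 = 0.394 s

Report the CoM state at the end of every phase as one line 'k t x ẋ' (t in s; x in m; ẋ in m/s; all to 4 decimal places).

phase 1: p=-0.0743, T=0.492, ωT=1.747092, cosh=2.956086, sinh=2.781806; start (x,ẋ)=(-0.050300, -0.063800) → end (x,ẋ)=(-0.053334, 0.048478)
phase 2: p=0.2539, T=0.394, ωT=1.399094, cosh=2.149174, sinh=1.902354; start (x,ẋ)=(-0.053334, 0.048478) → end (x,ẋ)=(-0.380428, -1.971256)

1 0.4920 -0.0533 0.0485
2 0.8860 -0.3804 -1.9713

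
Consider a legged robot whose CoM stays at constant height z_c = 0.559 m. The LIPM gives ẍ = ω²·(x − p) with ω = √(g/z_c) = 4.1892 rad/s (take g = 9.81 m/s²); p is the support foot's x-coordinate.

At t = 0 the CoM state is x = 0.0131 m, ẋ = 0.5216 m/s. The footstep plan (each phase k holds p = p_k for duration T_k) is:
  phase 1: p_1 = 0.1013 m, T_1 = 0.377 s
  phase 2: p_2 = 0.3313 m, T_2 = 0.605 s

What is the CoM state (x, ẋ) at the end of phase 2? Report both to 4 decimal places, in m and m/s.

phase 1: p=0.1013, T=0.377, ωT=1.579328, cosh=2.528905, sinh=2.322791; start (x,ẋ)=(0.013100, 0.521600) → end (x,ẋ)=(0.167463, 0.460835)
phase 2: p=0.3313, T=0.605, ωT=2.534466, cosh=6.344500, sinh=6.265196; start (x,ẋ)=(0.167463, 0.460835) → end (x,ẋ)=(-0.018960, -1.376331)

x = -0.0190, ẋ = -1.3763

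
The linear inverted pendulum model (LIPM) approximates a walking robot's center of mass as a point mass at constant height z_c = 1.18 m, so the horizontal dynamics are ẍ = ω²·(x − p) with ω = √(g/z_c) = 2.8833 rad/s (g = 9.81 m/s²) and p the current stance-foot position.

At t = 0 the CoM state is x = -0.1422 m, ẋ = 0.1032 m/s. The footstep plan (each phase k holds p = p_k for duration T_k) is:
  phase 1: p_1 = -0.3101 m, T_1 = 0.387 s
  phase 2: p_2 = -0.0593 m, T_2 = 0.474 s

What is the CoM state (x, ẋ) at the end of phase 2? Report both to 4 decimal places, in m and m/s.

x = 0.6416, ẋ = 2.1735

phase 1: p=-0.3101, T=0.387, ωT=1.115837, cosh=1.689881, sinh=1.362241; start (x,ẋ)=(-0.142200, 0.103200) → end (x,ẋ)=(0.022389, 0.833865)
phase 2: p=-0.0593, T=0.474, ωT=1.366684, cosh=2.088637, sinh=1.833686; start (x,ẋ)=(0.022389, 0.833865) → end (x,ẋ)=(0.641630, 2.173535)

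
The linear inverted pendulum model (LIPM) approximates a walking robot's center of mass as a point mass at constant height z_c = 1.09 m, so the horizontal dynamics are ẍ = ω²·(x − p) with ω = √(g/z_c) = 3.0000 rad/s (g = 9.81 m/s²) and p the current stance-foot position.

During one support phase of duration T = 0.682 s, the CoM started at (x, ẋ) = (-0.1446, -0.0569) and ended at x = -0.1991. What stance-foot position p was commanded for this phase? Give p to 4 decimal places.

p = -0.1506

ωT = 3.0000·0.682 = 2.046000; cosh(ωT) = 3.933071, sinh(ωT) = 3.803820
x(T) = p + (x₀−p)·cosh(ωT) + (ẋ₀/ω)·sinh(ωT) ⇒ p·(1 − cosh) = x(T) − x₀·cosh − (ẋ₀/ω)·sinh
numerator   = -0.1991 − (-0.1446)·3.933071 − (-0.0569/3.0000)·3.803820 = 0.441768
denominator = 1 − 3.933071 = -2.933071
p = 0.441768 / -2.933071 = -0.1506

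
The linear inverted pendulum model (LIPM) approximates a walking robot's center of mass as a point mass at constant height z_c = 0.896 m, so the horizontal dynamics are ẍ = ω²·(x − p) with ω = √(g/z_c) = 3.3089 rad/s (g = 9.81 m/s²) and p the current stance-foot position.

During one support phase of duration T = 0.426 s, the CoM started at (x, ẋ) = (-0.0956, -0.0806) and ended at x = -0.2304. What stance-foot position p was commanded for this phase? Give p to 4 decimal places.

ωT = 3.3089·0.426 = 1.409591; cosh(ωT) = 2.169263, sinh(ωT) = 1.925020
x(T) = p + (x₀−p)·cosh(ωT) + (ẋ₀/ω)·sinh(ωT) ⇒ p·(1 − cosh) = x(T) − x₀·cosh − (ẋ₀/ω)·sinh
numerator   = -0.2304 − (-0.0956)·2.169263 − (-0.0806/3.3089)·1.925020 = 0.023872
denominator = 1 − 2.169263 = -1.169263
p = 0.023872 / -1.169263 = -0.0204

p = -0.0204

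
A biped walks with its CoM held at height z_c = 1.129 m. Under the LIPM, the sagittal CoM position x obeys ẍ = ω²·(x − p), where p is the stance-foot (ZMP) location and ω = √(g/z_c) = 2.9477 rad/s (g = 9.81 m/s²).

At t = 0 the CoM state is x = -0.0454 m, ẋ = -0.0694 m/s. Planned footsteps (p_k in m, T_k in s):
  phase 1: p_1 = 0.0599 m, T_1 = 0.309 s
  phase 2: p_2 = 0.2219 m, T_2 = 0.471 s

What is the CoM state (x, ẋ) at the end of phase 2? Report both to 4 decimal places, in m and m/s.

x = -0.7691, ẋ = -2.7779

phase 1: p=0.0599, T=0.309, ωT=0.910839, cosh=1.444298, sinh=1.042111; start (x,ẋ)=(-0.045400, -0.069400) → end (x,ẋ)=(-0.116720, -0.423698)
phase 2: p=0.2219, T=0.471, ωT=1.388367, cosh=2.128890, sinh=1.879408; start (x,ẋ)=(-0.116720, -0.423698) → end (x,ẋ)=(-0.769128, -2.777936)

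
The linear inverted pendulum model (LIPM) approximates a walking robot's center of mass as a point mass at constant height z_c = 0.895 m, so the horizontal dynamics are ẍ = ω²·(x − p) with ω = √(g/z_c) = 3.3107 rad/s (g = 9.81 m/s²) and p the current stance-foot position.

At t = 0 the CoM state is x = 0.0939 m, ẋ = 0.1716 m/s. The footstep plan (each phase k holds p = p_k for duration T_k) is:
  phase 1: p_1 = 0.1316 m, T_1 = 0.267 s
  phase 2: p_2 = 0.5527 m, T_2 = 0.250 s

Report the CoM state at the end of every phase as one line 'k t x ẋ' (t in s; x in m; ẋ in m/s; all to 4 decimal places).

phase 1: p=0.1316, T=0.267, ωT=0.883957, cosh=1.416802, sinh=1.003657; start (x,ẋ)=(0.093900, 0.171600) → end (x,ẋ)=(0.130208, 0.117853)
phase 2: p=0.5527, T=0.250, ωT=0.827675, cosh=1.362529, sinh=0.925464; start (x,ẋ)=(0.130208, 0.117853) → end (x,ẋ)=(0.009987, -1.133909)

1 0.2670 0.1302 0.1179
2 0.5170 0.0100 -1.1339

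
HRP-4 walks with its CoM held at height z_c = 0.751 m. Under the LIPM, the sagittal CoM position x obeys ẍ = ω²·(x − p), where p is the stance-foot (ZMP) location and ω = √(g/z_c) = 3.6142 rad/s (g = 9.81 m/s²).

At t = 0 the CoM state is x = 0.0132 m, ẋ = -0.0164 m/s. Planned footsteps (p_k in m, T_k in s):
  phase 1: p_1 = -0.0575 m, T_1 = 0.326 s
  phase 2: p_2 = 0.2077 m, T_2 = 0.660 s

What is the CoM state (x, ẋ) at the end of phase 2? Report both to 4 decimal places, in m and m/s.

x = -0.0765, ẋ = -0.9465

phase 1: p=-0.0575, T=0.326, ωT=1.178229, cosh=1.778220, sinh=1.470397; start (x,ẋ)=(0.013200, -0.016400) → end (x,ẋ)=(0.061548, 0.346559)
phase 2: p=0.2077, T=0.660, ωT=2.385372, cosh=5.477579, sinh=5.385524; start (x,ẋ)=(0.061548, 0.346559) → end (x,ẋ)=(-0.076452, -0.946453)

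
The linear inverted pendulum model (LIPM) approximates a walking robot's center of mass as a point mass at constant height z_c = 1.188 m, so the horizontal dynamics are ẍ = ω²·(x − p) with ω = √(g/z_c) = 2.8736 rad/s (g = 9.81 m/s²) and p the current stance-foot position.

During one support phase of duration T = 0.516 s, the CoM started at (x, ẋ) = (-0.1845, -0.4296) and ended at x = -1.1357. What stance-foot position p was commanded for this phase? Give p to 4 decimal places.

ωT = 2.8736·0.516 = 1.482778; cosh(ωT) = 2.316085, sinh(ωT) = 2.089079
x(T) = p + (x₀−p)·cosh(ωT) + (ẋ₀/ω)·sinh(ωT) ⇒ p·(1 − cosh) = x(T) − x₀·cosh − (ẋ₀/ω)·sinh
numerator   = -1.1357 − (-0.1845)·2.316085 − (-0.4296/2.8736)·2.089079 = -0.396067
denominator = 1 − 2.316085 = -1.316085
p = -0.396067 / -1.316085 = 0.3009

p = 0.3009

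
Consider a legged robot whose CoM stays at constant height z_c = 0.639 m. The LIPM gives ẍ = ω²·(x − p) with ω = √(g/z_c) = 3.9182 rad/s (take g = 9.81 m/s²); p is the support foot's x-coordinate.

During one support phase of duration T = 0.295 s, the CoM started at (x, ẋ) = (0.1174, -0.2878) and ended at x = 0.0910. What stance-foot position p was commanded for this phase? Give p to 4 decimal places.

p = 0.0119

ωT = 3.9182·0.295 = 1.155869; cosh(ωT) = 1.745783, sinh(ωT) = 1.430999
x(T) = p + (x₀−p)·cosh(ωT) + (ẋ₀/ω)·sinh(ωT) ⇒ p·(1 − cosh) = x(T) − x₀·cosh − (ẋ₀/ω)·sinh
numerator   = 0.0910 − (0.1174)·1.745783 − (-0.2878/3.9182)·1.430999 = -0.008845
denominator = 1 − 1.745783 = -0.745783
p = -0.008845 / -0.745783 = 0.0119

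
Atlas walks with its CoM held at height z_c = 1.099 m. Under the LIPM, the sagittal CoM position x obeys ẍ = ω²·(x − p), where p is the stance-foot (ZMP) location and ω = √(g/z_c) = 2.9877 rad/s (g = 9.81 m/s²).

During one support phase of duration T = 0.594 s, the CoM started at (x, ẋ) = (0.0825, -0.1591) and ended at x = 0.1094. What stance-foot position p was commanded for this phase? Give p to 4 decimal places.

ωT = 2.9877·0.594 = 1.774694; cosh(ωT) = 3.034005, sinh(ωT) = 2.864470
x(T) = p + (x₀−p)·cosh(ωT) + (ẋ₀/ω)·sinh(ωT) ⇒ p·(1 − cosh) = x(T) − x₀·cosh − (ẋ₀/ω)·sinh
numerator   = 0.1094 − (0.0825)·3.034005 − (-0.1591/2.9877)·2.864470 = 0.011632
denominator = 1 − 3.034005 = -2.034005
p = 0.011632 / -2.034005 = -0.0057

p = -0.0057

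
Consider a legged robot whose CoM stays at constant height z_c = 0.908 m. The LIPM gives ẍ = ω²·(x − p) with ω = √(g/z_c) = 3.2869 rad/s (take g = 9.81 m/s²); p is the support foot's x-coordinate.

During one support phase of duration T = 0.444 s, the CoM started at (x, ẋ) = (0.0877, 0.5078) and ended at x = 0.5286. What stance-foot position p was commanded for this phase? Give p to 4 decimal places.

p = -0.0120

ωT = 3.2869·0.444 = 1.459384; cosh(ωT) = 2.267843, sinh(ωT) = 2.035463
x(T) = p + (x₀−p)·cosh(ωT) + (ẋ₀/ω)·sinh(ωT) ⇒ p·(1 − cosh) = x(T) − x₀·cosh − (ẋ₀/ω)·sinh
numerator   = 0.5286 − (0.0877)·2.267843 − (0.5078/3.2869)·2.035463 = 0.015247
denominator = 1 − 2.267843 = -1.267843
p = 0.015247 / -1.267843 = -0.0120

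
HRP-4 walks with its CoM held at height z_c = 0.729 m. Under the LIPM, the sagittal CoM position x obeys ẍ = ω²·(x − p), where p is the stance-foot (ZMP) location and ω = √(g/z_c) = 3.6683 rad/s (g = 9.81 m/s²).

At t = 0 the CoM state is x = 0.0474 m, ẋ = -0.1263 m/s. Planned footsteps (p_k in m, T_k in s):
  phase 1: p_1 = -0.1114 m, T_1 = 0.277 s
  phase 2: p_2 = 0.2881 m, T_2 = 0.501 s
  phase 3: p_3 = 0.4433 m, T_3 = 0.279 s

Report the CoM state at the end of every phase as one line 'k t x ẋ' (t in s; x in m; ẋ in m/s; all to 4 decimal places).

phase 1: p=-0.1114, T=0.277, ωT=1.016119, cosh=1.562225, sinh=1.200228; start (x,ẋ)=(0.047400, -0.126300) → end (x,ẋ)=(0.095357, 0.501855)
phase 2: p=0.2881, T=0.501, ωT=1.837818, cosh=3.220990, sinh=3.061826; start (x,ẋ)=(0.095357, 0.501855) → end (x,ẋ)=(0.086162, -0.548357)
phase 3: p=0.4433, T=0.279, ωT=1.023456, cosh=1.571073, sinh=1.211722; start (x,ẋ)=(0.086162, -0.548357) → end (x,ẋ)=(-0.298924, -2.448972)

1 0.2770 0.0954 0.5019
2 0.7780 0.0862 -0.5484
3 1.0570 -0.2989 -2.4490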